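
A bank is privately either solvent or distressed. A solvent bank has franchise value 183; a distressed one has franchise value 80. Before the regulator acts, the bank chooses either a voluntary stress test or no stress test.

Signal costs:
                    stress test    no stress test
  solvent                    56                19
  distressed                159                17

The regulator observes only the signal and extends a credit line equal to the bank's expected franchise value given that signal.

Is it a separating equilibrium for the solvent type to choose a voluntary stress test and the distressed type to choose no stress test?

Yes

Under separation the regulator infers type exactly: stress test → solvent (pays 183), no stress test → distressed (pays 80).
Solvent: stress test gives 183 − 56 = 127; no stress test gives 80 − 19 = 61. No deviation. ✓
Distressed: no stress test gives 80 − 17 = 63; stress test gives 183 − 159 = 24. No deviation. ✓
Both incentive constraints hold.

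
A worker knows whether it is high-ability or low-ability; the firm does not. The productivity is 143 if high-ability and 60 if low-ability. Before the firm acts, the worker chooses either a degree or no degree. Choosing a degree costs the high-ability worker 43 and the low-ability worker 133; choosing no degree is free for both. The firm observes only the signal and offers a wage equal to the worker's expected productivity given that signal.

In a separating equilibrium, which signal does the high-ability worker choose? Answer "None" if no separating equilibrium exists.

Try high-ability → degree, low-ability → no degree:
  If types separate, degree earns payment 143 and no degree earns 60.
  High-ability: degree gives 143 − 43 = 100; no degree gives 60 − 0 = 60. No deviation. ✓
  Low-ability: no degree gives 60 − 0 = 60; degree gives 143 − 133 = 10. No deviation. ✓
Both hold — the high-ability type sends degree.

degree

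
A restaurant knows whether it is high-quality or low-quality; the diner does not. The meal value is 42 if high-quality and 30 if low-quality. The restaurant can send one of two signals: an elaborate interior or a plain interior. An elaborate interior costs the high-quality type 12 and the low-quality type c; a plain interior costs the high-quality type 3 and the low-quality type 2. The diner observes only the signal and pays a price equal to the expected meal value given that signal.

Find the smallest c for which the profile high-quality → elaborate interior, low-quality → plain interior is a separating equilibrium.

Under separation: elaborate interior → high-quality (pays 42); plain interior → low-quality (pays 30).
High-quality: 42 − 12 = 30 ≥ 30 − 3 = 27. Holds regardless of c. ✓
Low-quality: 30 − 2 ≥ 42 − c, so c ≥ 42 − 28 = 14.

14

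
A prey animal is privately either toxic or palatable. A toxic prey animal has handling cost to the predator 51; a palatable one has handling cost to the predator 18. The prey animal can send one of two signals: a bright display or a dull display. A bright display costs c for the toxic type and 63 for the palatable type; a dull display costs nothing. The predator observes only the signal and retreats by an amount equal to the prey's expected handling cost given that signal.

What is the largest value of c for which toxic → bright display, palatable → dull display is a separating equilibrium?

33

Under separation: bright display → toxic (pays 51); dull display → palatable (pays 18).
Palatable: 18 − 0 = 18 ≥ 51 − 63 = -12. Holds regardless of c. ✓
Toxic: 51 − c ≥ 18 − 0, so c ≤ 51 − 18 = 33.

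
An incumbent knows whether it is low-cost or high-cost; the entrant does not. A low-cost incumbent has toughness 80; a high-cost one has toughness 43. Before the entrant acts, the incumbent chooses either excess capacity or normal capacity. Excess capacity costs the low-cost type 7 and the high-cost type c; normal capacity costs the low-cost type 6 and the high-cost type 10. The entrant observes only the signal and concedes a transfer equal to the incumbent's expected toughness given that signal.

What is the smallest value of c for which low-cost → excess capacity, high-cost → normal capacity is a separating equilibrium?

47

Under separation: excess capacity → low-cost (pays 80); normal capacity → high-cost (pays 43).
Low-cost: 80 − 7 = 73 ≥ 43 − 6 = 37. Holds regardless of c. ✓
High-cost: 43 − 10 ≥ 80 − c, so c ≥ 80 − 33 = 47.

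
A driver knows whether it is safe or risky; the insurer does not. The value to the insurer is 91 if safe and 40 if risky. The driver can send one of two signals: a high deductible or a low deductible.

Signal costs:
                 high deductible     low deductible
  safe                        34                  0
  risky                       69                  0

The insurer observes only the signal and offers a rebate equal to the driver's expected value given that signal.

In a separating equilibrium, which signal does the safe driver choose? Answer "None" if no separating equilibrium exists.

high deductible

Try safe → high deductible, risky → low deductible:
  Under separation the insurer infers type exactly: high deductible → safe (pays 91), low deductible → risky (pays 40).
  Safe: high deductible gives 91 − 34 = 57; low deductible gives 40 − 0 = 40. No deviation. ✓
  Risky: low deductible gives 40 − 0 = 40; high deductible gives 91 − 69 = 22. No deviation. ✓
Both hold — the safe type sends high deductible.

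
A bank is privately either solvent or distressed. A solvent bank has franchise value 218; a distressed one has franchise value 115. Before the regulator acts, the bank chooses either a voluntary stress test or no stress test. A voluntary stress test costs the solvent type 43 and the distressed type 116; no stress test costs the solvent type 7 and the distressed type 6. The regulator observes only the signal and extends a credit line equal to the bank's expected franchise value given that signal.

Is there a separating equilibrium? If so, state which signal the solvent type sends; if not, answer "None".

Try solvent → stress test, distressed → no stress test:
  If types separate, stress test earns payment 218 and no stress test earns 115.
  Solvent: stress test gives 218 − 43 = 175; no stress test gives 115 − 7 = 108. No deviation. ✓
  Distressed: no stress test gives 115 − 6 = 109; stress test gives 218 − 116 = 102. No deviation. ✓
Both hold — the solvent type sends stress test.

stress test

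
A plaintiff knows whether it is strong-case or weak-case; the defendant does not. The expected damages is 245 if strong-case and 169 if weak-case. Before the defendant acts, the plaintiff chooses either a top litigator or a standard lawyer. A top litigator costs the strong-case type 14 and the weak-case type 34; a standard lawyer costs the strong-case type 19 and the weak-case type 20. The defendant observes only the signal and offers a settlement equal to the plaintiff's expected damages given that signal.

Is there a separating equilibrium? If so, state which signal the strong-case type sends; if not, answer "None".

Try strong-case → top litigator, weak-case → standard lawyer:
  If types separate, top litigator earns payment 245 and standard lawyer earns 169.
  Strong-case: top litigator gives 245 − 14 = 231; standard lawyer gives 169 − 19 = 150. No deviation. ✓
  Weak-case: standard lawyer gives 169 − 20 = 149; top litigator gives 245 − 34 = 211. Would deviate. ✗
Try strong-case → standard lawyer, weak-case → top litigator:
  If types separate, standard lawyer earns payment 245 and top litigator earns 169.
  Strong-case: standard lawyer gives 245 − 19 = 226; top litigator gives 169 − 14 = 155. No deviation. ✓
  Weak-case: top litigator gives 169 − 34 = 135; standard lawyer gives 245 − 20 = 225. Would deviate. ✗
Neither assignment is incentive-compatible.

None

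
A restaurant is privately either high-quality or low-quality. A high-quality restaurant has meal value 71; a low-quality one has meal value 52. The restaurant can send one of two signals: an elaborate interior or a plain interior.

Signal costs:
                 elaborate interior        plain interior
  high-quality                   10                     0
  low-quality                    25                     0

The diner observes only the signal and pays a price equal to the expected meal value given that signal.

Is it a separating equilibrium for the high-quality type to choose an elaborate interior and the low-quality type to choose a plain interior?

Yes

If types separate, elaborate interior earns payment 71 and plain interior earns 52.
High-quality: elaborate interior gives 71 − 10 = 61; plain interior gives 52 − 0 = 52. No deviation. ✓
Low-quality: plain interior gives 52 − 0 = 52; elaborate interior gives 71 − 25 = 46. No deviation. ✓
Both incentive constraints hold.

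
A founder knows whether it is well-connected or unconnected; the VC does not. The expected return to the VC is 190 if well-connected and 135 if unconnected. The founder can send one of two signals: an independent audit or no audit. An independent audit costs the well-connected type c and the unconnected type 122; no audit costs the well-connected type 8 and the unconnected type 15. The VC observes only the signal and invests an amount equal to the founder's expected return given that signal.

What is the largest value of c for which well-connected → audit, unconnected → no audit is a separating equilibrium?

Under separation: audit → well-connected (pays 190); no audit → unconnected (pays 135).
Unconnected: 135 − 15 = 120 ≥ 190 − 122 = 68. Holds regardless of c. ✓
Well-connected: 190 − c ≥ 135 − 8, so c ≤ 190 − 127 = 63.

63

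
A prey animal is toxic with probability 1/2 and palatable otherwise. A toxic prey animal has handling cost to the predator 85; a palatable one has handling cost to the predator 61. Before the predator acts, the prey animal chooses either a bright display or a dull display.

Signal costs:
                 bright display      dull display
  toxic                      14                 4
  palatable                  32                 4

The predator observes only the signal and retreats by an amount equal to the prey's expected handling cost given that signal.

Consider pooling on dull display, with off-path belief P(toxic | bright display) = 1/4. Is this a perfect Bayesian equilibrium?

At the pooled signal (dull display) the predator holds the prior 1/2 and pays 1/2·85 + 1/2·61 = 73. Off-path (bright display) belief 1/4 gives 1/4·85 + 3/4·61 = 67.
Toxic: dull display gives 73 − 4 = 69; bright display gives 67 − 14 = 53. Stays. ✓
Palatable: dull display gives 73 − 4 = 69; bright display gives 67 − 32 = 35. Stays. ✓

Yes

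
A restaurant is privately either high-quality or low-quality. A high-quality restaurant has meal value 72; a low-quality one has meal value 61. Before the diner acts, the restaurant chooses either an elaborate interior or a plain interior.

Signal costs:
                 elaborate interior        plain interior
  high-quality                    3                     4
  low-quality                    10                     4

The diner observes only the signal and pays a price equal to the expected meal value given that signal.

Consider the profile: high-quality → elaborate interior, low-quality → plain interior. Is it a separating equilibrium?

Under separation the diner infers type exactly: elaborate interior → high-quality (pays 72), plain interior → low-quality (pays 61).
High-quality: elaborate interior gives 72 − 3 = 69; plain interior gives 61 − 4 = 57. No deviation. ✓
Low-quality: plain interior gives 61 − 4 = 57; elaborate interior gives 72 − 10 = 62. Would deviate. ✗

No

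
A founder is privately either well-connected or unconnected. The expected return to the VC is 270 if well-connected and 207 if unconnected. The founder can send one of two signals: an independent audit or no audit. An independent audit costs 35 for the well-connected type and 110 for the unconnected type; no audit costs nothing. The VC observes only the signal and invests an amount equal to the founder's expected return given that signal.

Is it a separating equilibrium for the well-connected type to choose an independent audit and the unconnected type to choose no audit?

Under separation the VC infers type exactly: audit → well-connected (pays 270), no audit → unconnected (pays 207).
Well-connected: audit gives 270 − 35 = 235; no audit gives 207 − 0 = 207. No deviation. ✓
Unconnected: no audit gives 207 − 0 = 207; audit gives 270 − 110 = 160. No deviation. ✓
Neither type gains from mimicking the other.

Yes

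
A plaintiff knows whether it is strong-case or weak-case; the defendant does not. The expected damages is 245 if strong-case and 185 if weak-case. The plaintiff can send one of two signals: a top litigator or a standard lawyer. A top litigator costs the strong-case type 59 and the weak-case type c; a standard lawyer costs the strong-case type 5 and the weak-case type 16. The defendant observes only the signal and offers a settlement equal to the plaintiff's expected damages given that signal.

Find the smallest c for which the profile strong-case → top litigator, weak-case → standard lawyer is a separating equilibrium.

Under separation: top litigator → strong-case (pays 245); standard lawyer → weak-case (pays 185).
Strong-case: 245 − 59 = 186 ≥ 185 − 5 = 180. Holds regardless of c. ✓
Weak-case: 185 − 16 ≥ 245 − c, so c ≥ 245 − 169 = 76.

76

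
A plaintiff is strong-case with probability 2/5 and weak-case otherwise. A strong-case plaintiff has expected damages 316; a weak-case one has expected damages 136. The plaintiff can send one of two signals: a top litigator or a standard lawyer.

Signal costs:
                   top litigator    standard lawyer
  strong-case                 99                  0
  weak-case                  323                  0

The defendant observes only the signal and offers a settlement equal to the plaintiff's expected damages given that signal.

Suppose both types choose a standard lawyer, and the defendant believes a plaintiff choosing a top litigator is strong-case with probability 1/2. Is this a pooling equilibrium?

At the pooled signal (standard lawyer) the defendant holds the prior 2/5 and pays 2/5·316 + 3/5·136 = 208. Off-path (top litigator) belief 1/2 gives 1/2·316 + 1/2·136 = 226.
Strong-case: standard lawyer gives 208 − 0 = 208; top litigator gives 226 − 99 = 127. Stays. ✓
Weak-case: standard lawyer gives 208 − 0 = 208; top litigator gives 226 − 323 = -97. Stays. ✓

Yes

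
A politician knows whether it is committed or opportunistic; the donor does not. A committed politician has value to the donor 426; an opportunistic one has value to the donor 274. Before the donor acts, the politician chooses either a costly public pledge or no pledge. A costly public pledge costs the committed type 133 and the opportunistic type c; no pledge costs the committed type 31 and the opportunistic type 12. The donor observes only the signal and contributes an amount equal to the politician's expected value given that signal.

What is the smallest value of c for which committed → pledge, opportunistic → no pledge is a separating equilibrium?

164

Under separation: pledge → committed (pays 426); no pledge → opportunistic (pays 274).
Committed: 426 − 133 = 293 ≥ 274 − 31 = 243. Holds regardless of c. ✓
Opportunistic: 274 − 12 ≥ 426 − c, so c ≥ 426 − 262 = 164.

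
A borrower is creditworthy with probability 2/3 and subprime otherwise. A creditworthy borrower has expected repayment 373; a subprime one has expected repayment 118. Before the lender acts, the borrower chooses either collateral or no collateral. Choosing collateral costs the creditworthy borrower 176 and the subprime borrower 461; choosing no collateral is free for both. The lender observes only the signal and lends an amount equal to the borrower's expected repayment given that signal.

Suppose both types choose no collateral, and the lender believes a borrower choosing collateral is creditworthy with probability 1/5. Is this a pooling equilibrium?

On the equilibrium path (no collateral) the lender holds the prior 2/3 and pays 2/3·373 + 1/3·118 = 288. Off-path (collateral) belief 1/5 gives 1/5·373 + 4/5·118 = 169.
Creditworthy: no collateral gives 288 − 0 = 288; collateral gives 169 − 176 = -7. Stays. ✓
Subprime: no collateral gives 288 − 0 = 288; collateral gives 169 − 461 = -292. Stays. ✓
Beliefs are Bayes-consistent on-path and both types best-respond.

Yes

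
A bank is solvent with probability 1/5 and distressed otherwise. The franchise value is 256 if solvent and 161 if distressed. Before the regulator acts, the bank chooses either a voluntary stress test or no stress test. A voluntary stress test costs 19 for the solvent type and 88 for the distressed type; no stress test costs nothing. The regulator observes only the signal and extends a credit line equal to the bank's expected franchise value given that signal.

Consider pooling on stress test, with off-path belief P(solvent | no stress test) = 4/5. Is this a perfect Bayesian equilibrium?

No

On the equilibrium path (stress test) the regulator holds the prior 1/5 and pays 1/5·256 + 4/5·161 = 180. Off-path (no stress test) belief 4/5 gives 4/5·256 + 1/5·161 = 237.
Solvent: stress test gives 180 − 19 = 161; no stress test gives 237 − 0 = 237. Deviates. ✗
Distressed: stress test gives 180 − 88 = 92; no stress test gives 237 − 0 = 237. Deviates. ✗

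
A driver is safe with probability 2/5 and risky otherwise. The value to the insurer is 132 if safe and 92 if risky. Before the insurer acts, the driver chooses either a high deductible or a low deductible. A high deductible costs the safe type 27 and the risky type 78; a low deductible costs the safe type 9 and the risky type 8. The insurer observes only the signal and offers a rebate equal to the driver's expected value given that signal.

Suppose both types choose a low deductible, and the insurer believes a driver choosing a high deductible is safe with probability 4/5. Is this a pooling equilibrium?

At the pooled signal (low deductible) the insurer holds the prior 2/5 and pays 2/5·132 + 3/5·92 = 108. Off-path (high deductible) belief 4/5 gives 4/5·132 + 1/5·92 = 124.
Safe: low deductible gives 108 − 9 = 99; high deductible gives 124 − 27 = 97. Stays. ✓
Risky: low deductible gives 108 − 8 = 100; high deductible gives 124 − 78 = 46. Stays. ✓

Yes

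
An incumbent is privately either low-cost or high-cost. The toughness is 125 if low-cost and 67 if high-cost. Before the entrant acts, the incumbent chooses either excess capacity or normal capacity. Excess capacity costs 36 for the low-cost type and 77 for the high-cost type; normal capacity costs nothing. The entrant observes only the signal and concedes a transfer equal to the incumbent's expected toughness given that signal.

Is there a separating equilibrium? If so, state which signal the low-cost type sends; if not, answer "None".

Try low-cost → excess capacity, high-cost → normal capacity:
  Under separation the entrant infers type exactly: excess capacity → low-cost (pays 125), normal capacity → high-cost (pays 67).
  Low-cost: excess capacity gives 125 − 36 = 89; normal capacity gives 67 − 0 = 67. No deviation. ✓
  High-cost: normal capacity gives 67 − 0 = 67; excess capacity gives 125 − 77 = 48. No deviation. ✓
Both hold — the low-cost type sends excess capacity.

excess capacity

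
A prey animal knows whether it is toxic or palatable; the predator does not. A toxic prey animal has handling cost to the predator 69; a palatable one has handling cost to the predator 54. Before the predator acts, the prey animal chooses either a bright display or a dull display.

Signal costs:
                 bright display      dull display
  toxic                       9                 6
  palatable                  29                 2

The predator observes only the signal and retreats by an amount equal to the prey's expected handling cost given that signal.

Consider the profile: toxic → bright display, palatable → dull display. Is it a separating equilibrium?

If types separate, bright display earns payment 69 and dull display earns 54.
Toxic: bright display gives 69 − 9 = 60; dull display gives 54 − 6 = 48. No deviation. ✓
Palatable: dull display gives 54 − 2 = 52; bright display gives 69 − 29 = 40. No deviation. ✓
Neither type gains from mimicking the other.

Yes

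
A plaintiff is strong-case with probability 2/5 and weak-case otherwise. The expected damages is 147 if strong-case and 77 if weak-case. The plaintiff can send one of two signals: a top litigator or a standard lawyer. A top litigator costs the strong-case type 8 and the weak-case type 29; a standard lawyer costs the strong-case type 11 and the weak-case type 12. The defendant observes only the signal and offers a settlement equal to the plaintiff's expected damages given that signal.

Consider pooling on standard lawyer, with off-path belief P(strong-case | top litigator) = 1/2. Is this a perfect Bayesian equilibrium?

No

At the pooled signal (standard lawyer) the defendant holds the prior 2/5 and pays 2/5·147 + 3/5·77 = 105. Off-path (top litigator) belief 1/2 gives 1/2·147 + 1/2·77 = 112.
Strong-case: standard lawyer gives 105 − 11 = 94; top litigator gives 112 − 8 = 104. Deviates. ✗
Weak-case: standard lawyer gives 105 − 12 = 93; top litigator gives 112 − 29 = 83. Stays. ✓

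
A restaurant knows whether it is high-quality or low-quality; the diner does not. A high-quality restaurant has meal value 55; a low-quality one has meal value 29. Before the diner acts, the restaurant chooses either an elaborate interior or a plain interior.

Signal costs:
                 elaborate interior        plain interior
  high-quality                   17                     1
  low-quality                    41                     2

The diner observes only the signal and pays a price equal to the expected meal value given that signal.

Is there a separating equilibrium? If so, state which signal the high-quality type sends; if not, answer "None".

Try high-quality → elaborate interior, low-quality → plain interior:
  Under separation the diner infers type exactly: elaborate interior → high-quality (pays 55), plain interior → low-quality (pays 29).
  High-quality: elaborate interior gives 55 − 17 = 38; plain interior gives 29 − 1 = 28. No deviation. ✓
  Low-quality: plain interior gives 29 − 2 = 27; elaborate interior gives 55 − 41 = 14. No deviation. ✓
Both hold — the high-quality type sends elaborate interior.

elaborate interior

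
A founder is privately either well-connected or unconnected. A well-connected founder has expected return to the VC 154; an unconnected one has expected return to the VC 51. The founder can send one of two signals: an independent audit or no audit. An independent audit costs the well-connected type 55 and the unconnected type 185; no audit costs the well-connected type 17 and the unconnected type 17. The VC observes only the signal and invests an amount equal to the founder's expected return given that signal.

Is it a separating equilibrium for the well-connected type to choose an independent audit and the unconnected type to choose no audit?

Yes

Under separation the VC infers type exactly: audit → well-connected (pays 154), no audit → unconnected (pays 51).
Well-connected: audit gives 154 − 55 = 99; no audit gives 51 − 17 = 34. No deviation. ✓
Unconnected: no audit gives 51 − 17 = 34; audit gives 154 − 185 = -31. No deviation. ✓
Neither type gains from mimicking the other.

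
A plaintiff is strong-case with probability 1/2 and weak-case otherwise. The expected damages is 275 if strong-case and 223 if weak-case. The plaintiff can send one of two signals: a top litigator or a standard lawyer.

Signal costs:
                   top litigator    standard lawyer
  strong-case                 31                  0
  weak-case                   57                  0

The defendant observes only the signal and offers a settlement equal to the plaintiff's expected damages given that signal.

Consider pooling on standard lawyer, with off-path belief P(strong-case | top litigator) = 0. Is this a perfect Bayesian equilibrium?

On the equilibrium path (standard lawyer) the defendant holds the prior 1/2 and pays 1/2·275 + 1/2·223 = 249. Off-path (top litigator) belief 0 gives 0·275 + 1·223 = 223.
Strong-case: standard lawyer gives 249 − 0 = 249; top litigator gives 223 − 31 = 192. Stays. ✓
Weak-case: standard lawyer gives 249 − 0 = 249; top litigator gives 223 − 57 = 166. Stays. ✓
Beliefs are Bayes-consistent on-path and both types best-respond.

Yes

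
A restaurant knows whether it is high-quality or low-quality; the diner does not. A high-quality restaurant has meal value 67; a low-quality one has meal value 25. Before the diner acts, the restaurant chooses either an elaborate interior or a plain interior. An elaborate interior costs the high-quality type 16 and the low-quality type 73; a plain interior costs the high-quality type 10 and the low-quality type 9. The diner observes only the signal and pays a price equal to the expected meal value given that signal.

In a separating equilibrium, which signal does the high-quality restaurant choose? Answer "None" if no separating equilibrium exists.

elaborate interior

Try high-quality → elaborate interior, low-quality → plain interior:
  Under separation the diner infers type exactly: elaborate interior → high-quality (pays 67), plain interior → low-quality (pays 25).
  High-quality: elaborate interior gives 67 − 16 = 51; plain interior gives 25 − 10 = 15. No deviation. ✓
  Low-quality: plain interior gives 25 − 9 = 16; elaborate interior gives 67 − 73 = -6. No deviation. ✓
Both hold — the high-quality type sends elaborate interior.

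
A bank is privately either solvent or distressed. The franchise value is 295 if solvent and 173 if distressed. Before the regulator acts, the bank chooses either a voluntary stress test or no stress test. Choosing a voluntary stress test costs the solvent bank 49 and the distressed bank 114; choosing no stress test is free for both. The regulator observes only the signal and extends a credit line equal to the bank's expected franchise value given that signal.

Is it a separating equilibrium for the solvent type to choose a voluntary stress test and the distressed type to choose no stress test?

Under separation the regulator infers type exactly: stress test → solvent (pays 295), no stress test → distressed (pays 173).
Solvent: stress test gives 295 − 49 = 246; no stress test gives 173 − 0 = 173. No deviation. ✓
Distressed: no stress test gives 173 − 0 = 173; stress test gives 295 − 114 = 181. Would deviate. ✗

No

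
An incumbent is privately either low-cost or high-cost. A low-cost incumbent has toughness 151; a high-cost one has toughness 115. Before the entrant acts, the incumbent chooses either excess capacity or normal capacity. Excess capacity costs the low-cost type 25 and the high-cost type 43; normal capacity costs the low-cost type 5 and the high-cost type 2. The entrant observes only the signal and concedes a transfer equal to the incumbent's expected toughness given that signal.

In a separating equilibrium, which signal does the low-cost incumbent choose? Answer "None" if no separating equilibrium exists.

excess capacity

Try low-cost → excess capacity, high-cost → normal capacity:
  If types separate, excess capacity earns payment 151 and normal capacity earns 115.
  Low-cost: excess capacity gives 151 − 25 = 126; normal capacity gives 115 − 5 = 110. No deviation. ✓
  High-cost: normal capacity gives 115 − 2 = 113; excess capacity gives 151 − 43 = 108. No deviation. ✓
Both hold — the low-cost type sends excess capacity.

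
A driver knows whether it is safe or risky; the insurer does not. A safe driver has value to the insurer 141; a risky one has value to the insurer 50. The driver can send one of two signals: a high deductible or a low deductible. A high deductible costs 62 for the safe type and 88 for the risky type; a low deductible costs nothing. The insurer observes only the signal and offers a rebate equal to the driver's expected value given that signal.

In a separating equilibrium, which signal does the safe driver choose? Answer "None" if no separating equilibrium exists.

None

Try safe → high deductible, risky → low deductible:
  Under separation the insurer infers type exactly: high deductible → safe (pays 141), low deductible → risky (pays 50).
  Safe: high deductible gives 141 − 62 = 79; low deductible gives 50 − 0 = 50. No deviation. ✓
  Risky: low deductible gives 50 − 0 = 50; high deductible gives 141 − 88 = 53. Would deviate. ✗
Try safe → low deductible, risky → high deductible:
  Under separation the insurer infers type exactly: low deductible → safe (pays 141), high deductible → risky (pays 50).
  Safe: low deductible gives 141 − 0 = 141; high deductible gives 50 − 62 = -12. No deviation. ✓
  Risky: high deductible gives 50 − 88 = -38; low deductible gives 141 − 0 = 141. Would deviate. ✗
Neither assignment is incentive-compatible.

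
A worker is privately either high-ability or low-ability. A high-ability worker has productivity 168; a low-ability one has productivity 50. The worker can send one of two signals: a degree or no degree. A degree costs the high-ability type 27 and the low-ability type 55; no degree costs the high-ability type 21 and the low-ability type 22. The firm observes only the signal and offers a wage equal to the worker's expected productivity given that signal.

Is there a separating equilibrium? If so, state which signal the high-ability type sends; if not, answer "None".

None

Try high-ability → degree, low-ability → no degree:
  Under separation the firm infers type exactly: degree → high-ability (pays 168), no degree → low-ability (pays 50).
  High-ability: degree gives 168 − 27 = 141; no degree gives 50 − 21 = 29. No deviation. ✓
  Low-ability: no degree gives 50 − 22 = 28; degree gives 168 − 55 = 113. Would deviate. ✗
Try high-ability → no degree, low-ability → degree:
  Under separation the firm infers type exactly: no degree → high-ability (pays 168), degree → low-ability (pays 50).
  High-ability: no degree gives 168 − 21 = 147; degree gives 50 − 27 = 23. No deviation. ✓
  Low-ability: degree gives 50 − 55 = -5; no degree gives 168 − 22 = 146. Would deviate. ✗
Neither assignment is incentive-compatible.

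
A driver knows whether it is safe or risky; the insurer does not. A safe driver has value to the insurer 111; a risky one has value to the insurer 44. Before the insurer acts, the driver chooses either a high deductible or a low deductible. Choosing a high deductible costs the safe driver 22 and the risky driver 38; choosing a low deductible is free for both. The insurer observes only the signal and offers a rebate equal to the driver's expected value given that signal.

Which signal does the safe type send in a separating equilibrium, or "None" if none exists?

None

Try safe → high deductible, risky → low deductible:
  If types separate, high deductible earns payment 111 and low deductible earns 44.
  Safe: high deductible gives 111 − 22 = 89; low deductible gives 44 − 0 = 44. No deviation. ✓
  Risky: low deductible gives 44 − 0 = 44; high deductible gives 111 − 38 = 73. Would deviate. ✗
Try safe → low deductible, risky → high deductible:
  If types separate, low deductible earns payment 111 and high deductible earns 44.
  Safe: low deductible gives 111 − 0 = 111; high deductible gives 44 − 22 = 22. No deviation. ✓
  Risky: high deductible gives 44 − 38 = 6; low deductible gives 111 − 0 = 111. Would deviate. ✗
Neither assignment is incentive-compatible.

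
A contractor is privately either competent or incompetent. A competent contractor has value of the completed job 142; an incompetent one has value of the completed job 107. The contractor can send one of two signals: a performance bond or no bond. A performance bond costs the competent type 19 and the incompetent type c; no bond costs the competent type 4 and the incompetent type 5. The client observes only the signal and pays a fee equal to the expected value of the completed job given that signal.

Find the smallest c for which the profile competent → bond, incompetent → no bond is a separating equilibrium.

Under separation: bond → competent (pays 142); no bond → incompetent (pays 107).
Competent: 142 − 19 = 123 ≥ 107 − 4 = 103. Holds regardless of c. ✓
Incompetent: 107 − 5 ≥ 142 − c, so c ≥ 142 − 102 = 40.

40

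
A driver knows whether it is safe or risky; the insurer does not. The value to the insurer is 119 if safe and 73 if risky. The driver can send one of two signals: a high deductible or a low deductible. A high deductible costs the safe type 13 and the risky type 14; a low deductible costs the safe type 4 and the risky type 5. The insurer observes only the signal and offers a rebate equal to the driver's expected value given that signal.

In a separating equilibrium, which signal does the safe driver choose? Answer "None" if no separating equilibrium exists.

None

Try safe → high deductible, risky → low deductible:
  If types separate, high deductible earns payment 119 and low deductible earns 73.
  Safe: high deductible gives 119 − 13 = 106; low deductible gives 73 − 4 = 69. No deviation. ✓
  Risky: low deductible gives 73 − 5 = 68; high deductible gives 119 − 14 = 105. Would deviate. ✗
Try safe → low deductible, risky → high deductible:
  If types separate, low deductible earns payment 119 and high deductible earns 73.
  Safe: low deductible gives 119 − 4 = 115; high deductible gives 73 − 13 = 60. No deviation. ✓
  Risky: high deductible gives 73 − 14 = 59; low deductible gives 119 − 5 = 114. Would deviate. ✗
Neither assignment is incentive-compatible.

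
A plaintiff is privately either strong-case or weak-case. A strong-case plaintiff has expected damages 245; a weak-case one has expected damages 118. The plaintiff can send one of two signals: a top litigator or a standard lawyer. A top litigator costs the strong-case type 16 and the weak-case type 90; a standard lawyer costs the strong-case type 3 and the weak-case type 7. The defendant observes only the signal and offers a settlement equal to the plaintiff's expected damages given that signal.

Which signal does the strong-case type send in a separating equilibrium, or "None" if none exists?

None

Try strong-case → top litigator, weak-case → standard lawyer:
  If types separate, top litigator earns payment 245 and standard lawyer earns 118.
  Strong-case: top litigator gives 245 − 16 = 229; standard lawyer gives 118 − 3 = 115. No deviation. ✓
  Weak-case: standard lawyer gives 118 − 7 = 111; top litigator gives 245 − 90 = 155. Would deviate. ✗
Try strong-case → standard lawyer, weak-case → top litigator:
  If types separate, standard lawyer earns payment 245 and top litigator earns 118.
  Strong-case: standard lawyer gives 245 − 3 = 242; top litigator gives 118 − 16 = 102. No deviation. ✓
  Weak-case: top litigator gives 118 − 90 = 28; standard lawyer gives 245 − 7 = 238. Would deviate. ✗
Neither assignment is incentive-compatible.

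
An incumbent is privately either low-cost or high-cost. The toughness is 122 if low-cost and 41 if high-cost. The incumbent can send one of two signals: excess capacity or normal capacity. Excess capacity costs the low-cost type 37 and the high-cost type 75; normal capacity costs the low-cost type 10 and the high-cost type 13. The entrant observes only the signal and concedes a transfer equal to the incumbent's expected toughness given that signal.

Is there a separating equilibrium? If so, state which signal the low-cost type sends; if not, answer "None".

Try low-cost → excess capacity, high-cost → normal capacity:
  If types separate, excess capacity earns payment 122 and normal capacity earns 41.
  Low-cost: excess capacity gives 122 − 37 = 85; normal capacity gives 41 − 10 = 31. No deviation. ✓
  High-cost: normal capacity gives 41 − 13 = 28; excess capacity gives 122 − 75 = 47. Would deviate. ✗
Try low-cost → normal capacity, high-cost → excess capacity:
  If types separate, normal capacity earns payment 122 and excess capacity earns 41.
  Low-cost: normal capacity gives 122 − 10 = 112; excess capacity gives 41 − 37 = 4. No deviation. ✓
  High-cost: excess capacity gives 41 − 75 = -34; normal capacity gives 122 − 13 = 109. Would deviate. ✗
Neither assignment is incentive-compatible.

None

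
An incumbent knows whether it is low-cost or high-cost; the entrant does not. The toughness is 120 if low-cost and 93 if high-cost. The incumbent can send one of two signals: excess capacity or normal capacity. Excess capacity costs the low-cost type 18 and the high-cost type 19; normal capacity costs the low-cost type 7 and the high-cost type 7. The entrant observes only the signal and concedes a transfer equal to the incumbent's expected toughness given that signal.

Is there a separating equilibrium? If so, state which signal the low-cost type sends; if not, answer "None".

Try low-cost → excess capacity, high-cost → normal capacity:
  Under separation the entrant infers type exactly: excess capacity → low-cost (pays 120), normal capacity → high-cost (pays 93).
  Low-cost: excess capacity gives 120 − 18 = 102; normal capacity gives 93 − 7 = 86. No deviation. ✓
  High-cost: normal capacity gives 93 − 7 = 86; excess capacity gives 120 − 19 = 101. Would deviate. ✗
Try low-cost → normal capacity, high-cost → excess capacity:
  Under separation the entrant infers type exactly: normal capacity → low-cost (pays 120), excess capacity → high-cost (pays 93).
  Low-cost: normal capacity gives 120 − 7 = 113; excess capacity gives 93 − 18 = 75. No deviation. ✓
  High-cost: excess capacity gives 93 − 19 = 74; normal capacity gives 120 − 7 = 113. Would deviate. ✗
Neither assignment is incentive-compatible.

None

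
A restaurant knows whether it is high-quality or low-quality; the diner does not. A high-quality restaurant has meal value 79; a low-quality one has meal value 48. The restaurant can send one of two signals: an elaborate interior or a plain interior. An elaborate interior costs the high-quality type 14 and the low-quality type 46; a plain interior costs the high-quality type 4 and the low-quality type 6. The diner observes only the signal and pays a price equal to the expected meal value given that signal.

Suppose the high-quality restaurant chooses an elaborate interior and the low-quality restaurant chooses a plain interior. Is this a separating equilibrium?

If types separate, elaborate interior earns payment 79 and plain interior earns 48.
High-quality: elaborate interior gives 79 − 14 = 65; plain interior gives 48 − 4 = 44. No deviation. ✓
Low-quality: plain interior gives 48 − 6 = 42; elaborate interior gives 79 − 46 = 33. No deviation. ✓
Both incentive constraints hold.

Yes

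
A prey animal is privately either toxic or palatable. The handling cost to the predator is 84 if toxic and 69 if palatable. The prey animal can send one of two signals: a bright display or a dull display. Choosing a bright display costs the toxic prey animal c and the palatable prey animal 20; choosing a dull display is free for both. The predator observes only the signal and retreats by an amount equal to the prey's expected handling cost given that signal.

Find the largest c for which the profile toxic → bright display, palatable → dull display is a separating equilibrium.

Under separation: bright display → toxic (pays 84); dull display → palatable (pays 69).
Palatable: 69 − 0 = 69 ≥ 84 − 20 = 64. Holds regardless of c. ✓
Toxic: 84 − c ≥ 69 − 0, so c ≤ 84 − 69 = 15.

15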